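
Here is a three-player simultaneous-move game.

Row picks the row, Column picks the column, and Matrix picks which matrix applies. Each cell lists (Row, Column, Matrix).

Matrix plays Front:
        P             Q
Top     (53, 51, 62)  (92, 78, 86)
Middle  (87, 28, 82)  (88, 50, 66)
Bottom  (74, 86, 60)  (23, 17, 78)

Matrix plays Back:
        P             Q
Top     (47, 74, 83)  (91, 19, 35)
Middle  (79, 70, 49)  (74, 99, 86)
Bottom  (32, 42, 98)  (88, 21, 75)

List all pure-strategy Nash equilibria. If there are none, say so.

(Top, Q, Front)

(Top, P, Front): Row can switch to Middle (53 → 87). Not NE.
(Top, P, Back): Row can switch to Middle (47 → 79). Not NE.
(Top, Q, Front): Row gets 92, best alternative 88; Column gets 78, best alternative 51; Matrix gets 86, best alternative 35. No profitable deviation — NE.
(Top, Q, Back): Column can switch to P (19 → 74). Not NE.
(Middle, P, Front): Column can switch to Q (28 → 50). Not NE.
(Middle, P, Back): Column can switch to Q (70 → 99). Not NE.
(Middle, Q, Front): Row can switch to Top (88 → 92). Not NE.
(Middle, Q, Back): Row can switch to Top (74 → 91). Not NE.
(Bottom, P, Front): Row can switch to Middle (74 → 87). Not NE.
(The remaining 3 profiles each have a profitable deviation by the same check.)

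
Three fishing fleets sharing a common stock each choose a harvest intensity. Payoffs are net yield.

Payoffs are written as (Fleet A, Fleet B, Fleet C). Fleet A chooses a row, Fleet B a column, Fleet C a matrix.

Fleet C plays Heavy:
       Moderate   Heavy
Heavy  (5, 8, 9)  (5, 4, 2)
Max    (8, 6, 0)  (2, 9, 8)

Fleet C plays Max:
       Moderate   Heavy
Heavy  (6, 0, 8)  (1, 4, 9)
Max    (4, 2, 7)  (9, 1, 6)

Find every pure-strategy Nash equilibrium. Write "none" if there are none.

(Heavy, Moderate, Heavy): Fleet A can switch to Max (5 → 8). Not NE.
(Heavy, Moderate, Max): Fleet B can switch to Heavy (0 → 4). Not NE.
(Heavy, Heavy, Heavy): Fleet B can switch to Moderate (4 → 8). Not NE.
(Heavy, Heavy, Max): Fleet A can switch to Max (1 → 9). Not NE.
(Max, Moderate, Heavy): Fleet B can switch to Heavy (6 → 9). Not NE.
(Max, Moderate, Max): Fleet A can switch to Heavy (4 → 6). Not NE.
(Max, Heavy, Heavy): Fleet A can switch to Heavy (2 → 5). Not NE.
(Max, Heavy, Max): Fleet B can switch to Moderate (1 → 2). Not NE.

There is no pure-strategy Nash equilibrium.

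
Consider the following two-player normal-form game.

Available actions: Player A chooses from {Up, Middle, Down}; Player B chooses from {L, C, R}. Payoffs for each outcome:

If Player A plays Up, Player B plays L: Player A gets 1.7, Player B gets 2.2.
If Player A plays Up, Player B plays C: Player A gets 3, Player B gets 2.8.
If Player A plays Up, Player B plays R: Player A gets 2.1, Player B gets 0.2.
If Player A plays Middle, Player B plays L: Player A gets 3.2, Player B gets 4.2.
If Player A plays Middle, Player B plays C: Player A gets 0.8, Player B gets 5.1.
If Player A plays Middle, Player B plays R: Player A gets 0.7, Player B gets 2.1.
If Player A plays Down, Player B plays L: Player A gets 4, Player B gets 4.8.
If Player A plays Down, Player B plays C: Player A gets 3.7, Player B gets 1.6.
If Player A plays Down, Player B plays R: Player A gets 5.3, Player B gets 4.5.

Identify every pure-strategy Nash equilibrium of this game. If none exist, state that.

(Down, L)

Player A against L: payoffs 1.7, 3.2, 4 → best response Down.
Player A against C: payoffs 3, 0.8, 3.7 → best response Down.
Player A against R: payoffs 2.1, 0.7, 5.3 → best response Down.
Player B against Up: payoffs 2.2, 2.8, 0.2 → best response C.
Player B against Middle: payoffs 4.2, 5.1, 2.1 → best response C.
Player B against Down: payoffs 4.8, 1.6, 4.5 → best response L.
Mutual best responses: (Down, L).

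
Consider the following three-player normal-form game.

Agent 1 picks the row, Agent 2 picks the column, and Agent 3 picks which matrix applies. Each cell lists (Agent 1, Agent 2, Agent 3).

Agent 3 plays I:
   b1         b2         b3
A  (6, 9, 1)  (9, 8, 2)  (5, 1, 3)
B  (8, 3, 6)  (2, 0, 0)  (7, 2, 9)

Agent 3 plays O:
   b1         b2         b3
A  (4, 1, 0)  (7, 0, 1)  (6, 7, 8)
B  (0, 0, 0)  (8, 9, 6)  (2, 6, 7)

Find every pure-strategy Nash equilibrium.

(A, b3, O) and (B, b1, I) and (B, b2, O)

Mark each player's best response to every combination of opponents' strategies; a profile where every player is best-responding is a pure Nash equilibrium.
Agent 1 against (b1, I): payoffs 6, 8 → best response B.
Agent 1 against (b1, O): payoffs 4, 0 → best response A.
Agent 1 against (b2, I): payoffs 9, 2 → best response A.
Agent 1 against (b2, O): payoffs 7, 8 → best response B.
Agent 1 against (b3, I): payoffs 5, 7 → best response B.
Agent 1 against (b3, O): payoffs 6, 2 → best response A.
Agent 2 against (A, I): payoffs 9, 8, 1 → best response b1.
Agent 2 against (A, O): payoffs 1, 0, 7 → best response b3.
Agent 2 against (B, I): payoffs 3, 0, 2 → best response b1.
Agent 2 against (B, O): payoffs 0, 9, 6 → best response b2.
Agent 3 against (A, b1): payoffs 1, 0 → best response I.
Agent 3 against (A, b2): payoffs 2, 1 → best response I.
Agent 3 against (A, b3): payoffs 3, 8 → best response O.
Agent 3 against (B, b1): payoffs 6, 0 → best response I.
Agent 3 against (B, b2): payoffs 0, 6 → best response O.
Agent 3 against (B, b3): payoffs 9, 7 → best response I.
Mutual best responses: (A, b3, O); (B, b1, I); (B, b2, O).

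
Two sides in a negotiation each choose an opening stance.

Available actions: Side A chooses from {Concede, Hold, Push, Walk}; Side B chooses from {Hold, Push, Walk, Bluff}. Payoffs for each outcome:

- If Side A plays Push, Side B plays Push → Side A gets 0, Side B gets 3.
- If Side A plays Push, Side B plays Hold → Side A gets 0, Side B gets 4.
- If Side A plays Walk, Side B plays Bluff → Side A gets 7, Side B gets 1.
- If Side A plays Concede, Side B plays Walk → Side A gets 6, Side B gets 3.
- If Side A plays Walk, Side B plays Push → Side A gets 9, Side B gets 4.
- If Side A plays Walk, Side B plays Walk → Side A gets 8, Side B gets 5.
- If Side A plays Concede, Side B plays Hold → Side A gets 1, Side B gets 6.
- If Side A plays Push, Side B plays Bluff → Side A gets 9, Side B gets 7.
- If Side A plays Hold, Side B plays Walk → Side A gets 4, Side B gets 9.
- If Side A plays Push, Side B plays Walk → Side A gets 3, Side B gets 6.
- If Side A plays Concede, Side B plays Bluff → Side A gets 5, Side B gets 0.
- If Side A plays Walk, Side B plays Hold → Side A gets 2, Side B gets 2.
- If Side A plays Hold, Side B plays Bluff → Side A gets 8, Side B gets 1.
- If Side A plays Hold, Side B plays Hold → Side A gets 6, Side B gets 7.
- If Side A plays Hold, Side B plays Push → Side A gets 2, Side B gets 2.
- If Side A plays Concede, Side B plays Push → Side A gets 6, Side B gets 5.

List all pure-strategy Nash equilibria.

(Push, Bluff); (Walk, Walk)

For each player, find the best response to each opponent profile; mutual best responses are the pure NE.
Side A against Hold: payoffs 1, 6, 0, 2 → best response Hold.
Side A against Push: payoffs 6, 2, 0, 9 → best response Walk.
Side A against Walk: payoffs 6, 4, 3, 8 → best response Walk.
Side A against Bluff: payoffs 5, 8, 9, 7 → best response Push.
Side B against Concede: payoffs 6, 5, 3, 0 → best response Hold.
Side B against Hold: payoffs 7, 2, 9, 1 → best response Walk.
Side B against Push: payoffs 4, 3, 6, 7 → best response Bluff.
Side B against Walk: payoffs 2, 4, 5, 1 → best response Walk.
Mutual best responses: (Push, Bluff); (Walk, Walk).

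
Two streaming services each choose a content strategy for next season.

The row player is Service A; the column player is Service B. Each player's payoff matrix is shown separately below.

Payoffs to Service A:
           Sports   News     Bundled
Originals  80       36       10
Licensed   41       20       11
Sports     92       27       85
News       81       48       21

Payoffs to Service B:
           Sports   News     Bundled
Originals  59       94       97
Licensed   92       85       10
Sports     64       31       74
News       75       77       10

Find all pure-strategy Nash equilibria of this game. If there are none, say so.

(Sports, Bundled); (News, News)

Check each profile: it is a Nash equilibrium iff no player can strictly gain by switching unilaterally.
(Originals, Sports): Service A can switch to Sports (80 → 92). Not NE.
(Originals, News): Service A can switch to News (36 → 48). Not NE.
(Originals, Bundled): Service A can switch to Licensed (10 → 11). Not NE.
(Licensed, Sports): Service A can switch to Originals (41 → 80). Not NE.
(Licensed, News): Service A can switch to Originals (20 → 36). Not NE.
(Licensed, Bundled): Service A can switch to Sports (11 → 85). Not NE.
(Sports, Sports): Service B can switch to Bundled (64 → 74). Not NE.
(Sports, News): Service A can switch to Originals (27 → 36). Not NE.
(Sports, Bundled): Service A gets 85, best alternative 21; Service B gets 74, best alternative 64. No profitable deviation — NE.
(News, News): Service A gets 48, best alternative 36; Service B gets 77, best alternative 75. No profitable deviation — NE.
(The remaining 2 profiles each have a profitable deviation by the same check.)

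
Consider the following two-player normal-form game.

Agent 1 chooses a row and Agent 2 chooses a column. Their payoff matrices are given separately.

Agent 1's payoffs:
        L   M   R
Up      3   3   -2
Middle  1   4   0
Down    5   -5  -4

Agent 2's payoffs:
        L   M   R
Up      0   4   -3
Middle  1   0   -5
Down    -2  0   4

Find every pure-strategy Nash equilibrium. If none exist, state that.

There is no pure-strategy Nash equilibrium.

(Up, L): Agent 1 can switch to Down (3 → 5). Not NE.
(Up, M): Agent 1 can switch to Middle (3 → 4). Not NE.
(Up, R): Agent 1 can switch to Middle (-2 → 0). Not NE.
(Middle, L): Agent 1 can switch to Up (1 → 3). Not NE.
(Middle, M): Agent 2 can switch to L (0 → 1). Not NE.
(Middle, R): Agent 2 can switch to L (-5 → 1). Not NE.
(Down, L): Agent 2 can switch to M (-2 → 0). Not NE.
(Down, M): Agent 1 can switch to Up (-5 → 3). Not NE.
(The remaining 1 profile has a profitable deviation by the same check.)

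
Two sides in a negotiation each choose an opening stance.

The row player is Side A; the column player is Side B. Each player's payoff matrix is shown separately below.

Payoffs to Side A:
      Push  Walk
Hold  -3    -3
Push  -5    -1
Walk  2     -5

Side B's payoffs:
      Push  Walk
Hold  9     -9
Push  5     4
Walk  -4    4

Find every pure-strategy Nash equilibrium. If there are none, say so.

For each strategy profile, look for a profitable unilateral deviation.
(Hold, Push): Side A can switch to Walk (-3 → 2). Not NE.
(Hold, Walk): Side A can switch to Push (-3 → -1). Not NE.
(Push, Push): Side A can switch to Hold (-5 → -3). Not NE.
(Push, Walk): Side B can switch to Push (4 → 5). Not NE.
(Walk, Push): Side B can switch to Walk (-4 → 4). Not NE.
(Walk, Walk): Side A can switch to Hold (-5 → -3). Not NE.

There is no pure-strategy Nash equilibrium.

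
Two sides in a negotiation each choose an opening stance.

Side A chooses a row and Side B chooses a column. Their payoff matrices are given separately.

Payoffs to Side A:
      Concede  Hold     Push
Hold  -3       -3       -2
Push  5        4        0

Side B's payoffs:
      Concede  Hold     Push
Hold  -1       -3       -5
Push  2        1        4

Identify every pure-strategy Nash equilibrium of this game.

Side A against Concede: payoffs -3, 5 → best response Push.
Side A against Hold: payoffs -3, 4 → best response Push.
Side A against Push: payoffs -2, 0 → best response Push.
Side B against Hold: payoffs -1, -3, -5 → best response Concede.
Side B against Push: payoffs 2, 1, 4 → best response Push.
Mutual best responses: (Push, Push).

(Push, Push)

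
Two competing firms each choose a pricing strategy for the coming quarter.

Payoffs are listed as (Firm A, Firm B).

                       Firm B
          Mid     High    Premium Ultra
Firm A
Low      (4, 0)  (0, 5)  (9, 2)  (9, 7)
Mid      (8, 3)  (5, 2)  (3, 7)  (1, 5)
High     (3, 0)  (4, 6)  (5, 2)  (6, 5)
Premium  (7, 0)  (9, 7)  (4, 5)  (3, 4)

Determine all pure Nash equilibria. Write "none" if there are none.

(Low, Mid): Firm A can switch to Mid (4 → 8). Not NE.
(Low, High): Firm A can switch to Mid (0 → 5). Not NE.
(Low, Premium): Firm B can switch to High (2 → 5). Not NE.
(Low, Ultra): Firm A gets 9, best alternative 6; Firm B gets 7, best alternative 5. No profitable deviation — NE.
(Mid, Mid): Firm B can switch to Premium (3 → 7). Not NE.
(Mid, High): Firm A can switch to Premium (5 → 9). Not NE.
(Mid, Premium): Firm A can switch to Low (3 → 9). Not NE.
(Premium, High): Firm A gets 9, best alternative 5; Firm B gets 7, best alternative 5. No profitable deviation — NE.
(The remaining 8 profiles each have a profitable deviation by the same check.)

Pure-strategy Nash equilibria: (Low, Ultra) and (Premium, High)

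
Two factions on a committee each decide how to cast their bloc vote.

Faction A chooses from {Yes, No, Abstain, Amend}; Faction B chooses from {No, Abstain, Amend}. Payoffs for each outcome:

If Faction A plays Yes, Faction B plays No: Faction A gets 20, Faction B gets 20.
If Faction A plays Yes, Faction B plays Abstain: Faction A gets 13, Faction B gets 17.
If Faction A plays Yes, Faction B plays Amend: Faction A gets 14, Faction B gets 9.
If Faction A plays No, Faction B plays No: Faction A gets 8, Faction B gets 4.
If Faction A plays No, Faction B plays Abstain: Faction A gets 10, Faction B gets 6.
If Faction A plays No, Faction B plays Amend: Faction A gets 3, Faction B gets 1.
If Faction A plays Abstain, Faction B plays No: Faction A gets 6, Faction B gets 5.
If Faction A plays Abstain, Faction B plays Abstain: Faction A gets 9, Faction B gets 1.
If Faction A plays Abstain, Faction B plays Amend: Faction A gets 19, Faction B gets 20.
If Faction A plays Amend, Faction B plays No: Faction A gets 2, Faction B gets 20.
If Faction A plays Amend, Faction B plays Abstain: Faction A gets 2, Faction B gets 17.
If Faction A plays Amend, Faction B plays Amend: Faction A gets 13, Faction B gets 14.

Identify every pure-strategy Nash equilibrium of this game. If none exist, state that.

Faction A against No: payoffs 20, 8, 6, 2 → best response Yes.
Faction A against Abstain: payoffs 13, 10, 9, 2 → best response Yes.
Faction A against Amend: payoffs 14, 3, 19, 13 → best response Abstain.
Faction B against Yes: payoffs 20, 17, 9 → best response No.
Faction B against No: payoffs 4, 6, 1 → best response Abstain.
Faction B against Abstain: payoffs 5, 1, 20 → best response Amend.
Faction B against Amend: payoffs 20, 17, 14 → best response No.
Mutual best responses: (Yes, No); (Abstain, Amend).

(Yes, No), (Abstain, Amend)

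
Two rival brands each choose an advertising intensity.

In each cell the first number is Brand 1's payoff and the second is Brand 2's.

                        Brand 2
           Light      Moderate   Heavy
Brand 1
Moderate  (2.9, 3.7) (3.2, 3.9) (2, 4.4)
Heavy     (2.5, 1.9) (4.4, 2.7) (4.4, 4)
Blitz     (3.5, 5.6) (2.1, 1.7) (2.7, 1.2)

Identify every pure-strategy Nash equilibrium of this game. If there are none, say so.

The pure Nash equilibria are (Heavy, Heavy); (Blitz, Light).

(Moderate, Light): Brand 1 can switch to Blitz (2.9 → 3.5). Not NE.
(Moderate, Moderate): Brand 1 can switch to Heavy (3.2 → 4.4). Not NE.
(Moderate, Heavy): Brand 1 can switch to Heavy (2 → 4.4). Not NE.
(Heavy, Light): Brand 1 can switch to Moderate (2.5 → 2.9). Not NE.
(Heavy, Moderate): Brand 2 can switch to Heavy (2.7 → 4). Not NE.
(Heavy, Heavy): Brand 1 gets 4.4, best alternative 2.7; Brand 2 gets 4, best alternative 2.7. No profitable deviation — NE.
(Blitz, Light): Brand 1 gets 3.5, best alternative 2.9; Brand 2 gets 5.6, best alternative 1.7. No profitable deviation — NE.
(Blitz, Moderate): Brand 1 can switch to Moderate (2.1 → 3.2). Not NE.
(Blitz, Heavy): Brand 1 can switch to Heavy (2.7 → 4.4). Not NE.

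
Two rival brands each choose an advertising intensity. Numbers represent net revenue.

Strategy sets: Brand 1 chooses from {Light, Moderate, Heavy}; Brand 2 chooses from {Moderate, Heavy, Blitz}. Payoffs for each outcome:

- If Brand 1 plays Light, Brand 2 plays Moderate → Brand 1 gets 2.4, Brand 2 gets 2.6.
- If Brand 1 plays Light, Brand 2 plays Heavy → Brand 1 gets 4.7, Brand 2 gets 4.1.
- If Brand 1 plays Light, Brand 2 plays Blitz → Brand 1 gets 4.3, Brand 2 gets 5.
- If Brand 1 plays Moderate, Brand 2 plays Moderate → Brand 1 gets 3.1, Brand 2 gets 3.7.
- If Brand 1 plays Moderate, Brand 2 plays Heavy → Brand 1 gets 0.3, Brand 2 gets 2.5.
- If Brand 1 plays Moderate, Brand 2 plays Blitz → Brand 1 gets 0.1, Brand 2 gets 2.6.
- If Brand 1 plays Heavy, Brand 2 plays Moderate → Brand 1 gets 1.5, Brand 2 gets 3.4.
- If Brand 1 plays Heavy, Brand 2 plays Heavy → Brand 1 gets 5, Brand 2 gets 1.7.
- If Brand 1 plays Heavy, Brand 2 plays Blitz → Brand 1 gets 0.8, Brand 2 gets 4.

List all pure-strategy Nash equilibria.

The pure Nash equilibria are (Light, Blitz) and (Moderate, Moderate).

Brand 1 against Moderate: payoffs 2.4, 3.1, 1.5 → best response Moderate.
Brand 1 against Heavy: payoffs 4.7, 0.3, 5 → best response Heavy.
Brand 1 against Blitz: payoffs 4.3, 0.1, 0.8 → best response Light.
Brand 2 against Light: payoffs 2.6, 4.1, 5 → best response Blitz.
Brand 2 against Moderate: payoffs 3.7, 2.5, 2.6 → best response Moderate.
Brand 2 against Heavy: payoffs 3.4, 1.7, 4 → best response Blitz.
Mutual best responses: (Light, Blitz); (Moderate, Moderate).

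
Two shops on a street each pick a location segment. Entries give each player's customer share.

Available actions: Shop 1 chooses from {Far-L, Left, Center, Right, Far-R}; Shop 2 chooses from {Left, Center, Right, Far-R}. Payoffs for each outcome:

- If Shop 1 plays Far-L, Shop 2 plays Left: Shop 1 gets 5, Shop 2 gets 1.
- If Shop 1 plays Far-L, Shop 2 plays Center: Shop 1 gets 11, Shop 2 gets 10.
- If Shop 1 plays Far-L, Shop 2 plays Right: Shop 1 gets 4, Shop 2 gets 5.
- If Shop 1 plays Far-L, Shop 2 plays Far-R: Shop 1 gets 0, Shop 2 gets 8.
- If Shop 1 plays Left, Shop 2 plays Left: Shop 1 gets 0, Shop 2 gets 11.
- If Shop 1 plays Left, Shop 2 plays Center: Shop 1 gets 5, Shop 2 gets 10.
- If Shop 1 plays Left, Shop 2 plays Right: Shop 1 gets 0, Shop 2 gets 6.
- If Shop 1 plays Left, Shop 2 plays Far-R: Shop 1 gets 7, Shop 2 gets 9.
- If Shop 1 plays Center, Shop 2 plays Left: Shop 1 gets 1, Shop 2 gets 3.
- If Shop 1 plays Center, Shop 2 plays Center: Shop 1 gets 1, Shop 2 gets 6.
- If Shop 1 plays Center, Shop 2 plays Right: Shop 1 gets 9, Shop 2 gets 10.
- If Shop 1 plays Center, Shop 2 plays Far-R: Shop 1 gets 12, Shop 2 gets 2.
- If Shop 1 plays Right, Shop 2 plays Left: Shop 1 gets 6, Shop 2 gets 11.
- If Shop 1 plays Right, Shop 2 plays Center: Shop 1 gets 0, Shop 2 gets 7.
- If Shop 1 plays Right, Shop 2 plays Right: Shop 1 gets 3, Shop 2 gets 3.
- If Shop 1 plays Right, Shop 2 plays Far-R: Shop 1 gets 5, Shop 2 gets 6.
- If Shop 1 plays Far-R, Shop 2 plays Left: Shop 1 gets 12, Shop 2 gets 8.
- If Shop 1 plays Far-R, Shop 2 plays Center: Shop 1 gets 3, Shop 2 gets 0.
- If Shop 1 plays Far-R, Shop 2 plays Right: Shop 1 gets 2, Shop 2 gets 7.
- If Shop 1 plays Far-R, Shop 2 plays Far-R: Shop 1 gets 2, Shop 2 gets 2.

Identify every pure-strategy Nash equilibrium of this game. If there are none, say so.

Shop 1 against Left: payoffs 5, 0, 1, 6, 12 → best response Far-R.
Shop 1 against Center: payoffs 11, 5, 1, 0, 3 → best response Far-L.
Shop 1 against Right: payoffs 4, 0, 9, 3, 2 → best response Center.
Shop 1 against Far-R: payoffs 0, 7, 12, 5, 2 → best response Center.
Shop 2 against Far-L: payoffs 1, 10, 5, 8 → best response Center.
Shop 2 against Left: payoffs 11, 10, 6, 9 → best response Left.
Shop 2 against Center: payoffs 3, 6, 10, 2 → best response Right.
Shop 2 against Right: payoffs 11, 7, 3, 6 → best response Left.
Shop 2 against Far-R: payoffs 8, 0, 7, 2 → best response Left.
Mutual best responses: (Far-L, Center); (Center, Right); (Far-R, Left).

The pure Nash equilibria are (Far-L, Center); (Center, Right); (Far-R, Left).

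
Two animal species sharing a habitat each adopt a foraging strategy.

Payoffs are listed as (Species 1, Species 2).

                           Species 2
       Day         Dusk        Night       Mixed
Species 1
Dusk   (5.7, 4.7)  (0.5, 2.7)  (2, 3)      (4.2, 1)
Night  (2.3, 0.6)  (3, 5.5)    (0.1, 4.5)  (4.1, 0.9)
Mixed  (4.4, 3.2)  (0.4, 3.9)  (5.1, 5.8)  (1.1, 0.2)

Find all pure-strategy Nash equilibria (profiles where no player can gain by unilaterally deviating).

The pure Nash equilibria are (Dusk, Day) and (Night, Dusk) and (Mixed, Night).

For each strategy profile, look for a profitable unilateral deviation.
(Dusk, Day): Species 1 gets 5.7, best alternative 4.4; Species 2 gets 4.7, best alternative 3. No profitable deviation — NE.
(Dusk, Dusk): Species 1 can switch to Night (0.5 → 3). Not NE.
(Dusk, Night): Species 1 can switch to Mixed (2 → 5.1). Not NE.
(Dusk, Mixed): Species 2 can switch to Day (1 → 4.7). Not NE.
(Night, Day): Species 1 can switch to Dusk (2.3 → 5.7). Not NE.
(Night, Dusk): Species 1 gets 3, best alternative 0.5; Species 2 gets 5.5, best alternative 4.5. No profitable deviation — NE.
(Night, Night): Species 1 can switch to Dusk (0.1 → 2). Not NE.
(Night, Mixed): Species 1 can switch to Dusk (4.1 → 4.2). Not NE.
(Mixed, Day): Species 1 can switch to Dusk (4.4 → 5.7). Not NE.
(Mixed, Dusk): Species 1 can switch to Dusk (0.4 → 0.5). Not NE.
(Mixed, Night): Species 1 gets 5.1, best alternative 2; Species 2 gets 5.8, best alternative 3.9. No profitable deviation — NE.
(The remaining 1 profile has a profitable deviation by the same check.)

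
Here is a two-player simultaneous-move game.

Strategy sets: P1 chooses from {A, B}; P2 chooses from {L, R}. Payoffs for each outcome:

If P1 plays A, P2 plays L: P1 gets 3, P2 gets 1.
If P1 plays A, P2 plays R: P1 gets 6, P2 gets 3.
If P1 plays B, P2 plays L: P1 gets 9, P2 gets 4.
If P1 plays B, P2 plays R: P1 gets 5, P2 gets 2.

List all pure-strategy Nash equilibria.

P1 against L: payoffs 3, 9 → best response B.
P1 against R: payoffs 6, 5 → best response A.
P2 against A: payoffs 1, 3 → best response R.
P2 against B: payoffs 4, 2 → best response L.
Mutual best responses: (A, R); (B, L).

The pure Nash equilibria are (A, R) and (B, L).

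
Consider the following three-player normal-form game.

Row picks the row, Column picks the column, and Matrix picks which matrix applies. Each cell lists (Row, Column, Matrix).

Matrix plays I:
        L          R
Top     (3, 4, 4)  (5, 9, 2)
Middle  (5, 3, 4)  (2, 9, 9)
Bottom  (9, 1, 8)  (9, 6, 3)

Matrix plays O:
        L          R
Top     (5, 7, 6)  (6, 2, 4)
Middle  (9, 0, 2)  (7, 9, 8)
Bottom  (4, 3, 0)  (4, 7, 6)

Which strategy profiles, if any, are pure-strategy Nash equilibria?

Row against (L, I): payoffs 3, 5, 9 → best response Bottom.
Row against (L, O): payoffs 5, 9, 4 → best response Middle.
Row against (R, I): payoffs 5, 2, 9 → best response Bottom.
Row against (R, O): payoffs 6, 7, 4 → best response Middle.
Column against (Top, I): payoffs 4, 9 → best response R.
Column against (Top, O): payoffs 7, 2 → best response L.
Column against (Middle, I): payoffs 3, 9 → best response R.
Column against (Middle, O): payoffs 0, 9 → best response R.
Column against (Bottom, I): payoffs 1, 6 → best response R.
Column against (Bottom, O): payoffs 3, 7 → best response R.
Matrix against (Top, L): payoffs 4, 6 → best response O.
Matrix against (Top, R): payoffs 2, 4 → best response O.
Matrix against (Middle, L): payoffs 4, 2 → best response I.
Matrix against (Middle, R): payoffs 9, 8 → best response I.
Matrix against (Bottom, L): payoffs 8, 0 → best response I.
Matrix against (Bottom, R): payoffs 3, 6 → best response O.
No profile is a mutual best response for all players.

No pure-strategy Nash equilibrium.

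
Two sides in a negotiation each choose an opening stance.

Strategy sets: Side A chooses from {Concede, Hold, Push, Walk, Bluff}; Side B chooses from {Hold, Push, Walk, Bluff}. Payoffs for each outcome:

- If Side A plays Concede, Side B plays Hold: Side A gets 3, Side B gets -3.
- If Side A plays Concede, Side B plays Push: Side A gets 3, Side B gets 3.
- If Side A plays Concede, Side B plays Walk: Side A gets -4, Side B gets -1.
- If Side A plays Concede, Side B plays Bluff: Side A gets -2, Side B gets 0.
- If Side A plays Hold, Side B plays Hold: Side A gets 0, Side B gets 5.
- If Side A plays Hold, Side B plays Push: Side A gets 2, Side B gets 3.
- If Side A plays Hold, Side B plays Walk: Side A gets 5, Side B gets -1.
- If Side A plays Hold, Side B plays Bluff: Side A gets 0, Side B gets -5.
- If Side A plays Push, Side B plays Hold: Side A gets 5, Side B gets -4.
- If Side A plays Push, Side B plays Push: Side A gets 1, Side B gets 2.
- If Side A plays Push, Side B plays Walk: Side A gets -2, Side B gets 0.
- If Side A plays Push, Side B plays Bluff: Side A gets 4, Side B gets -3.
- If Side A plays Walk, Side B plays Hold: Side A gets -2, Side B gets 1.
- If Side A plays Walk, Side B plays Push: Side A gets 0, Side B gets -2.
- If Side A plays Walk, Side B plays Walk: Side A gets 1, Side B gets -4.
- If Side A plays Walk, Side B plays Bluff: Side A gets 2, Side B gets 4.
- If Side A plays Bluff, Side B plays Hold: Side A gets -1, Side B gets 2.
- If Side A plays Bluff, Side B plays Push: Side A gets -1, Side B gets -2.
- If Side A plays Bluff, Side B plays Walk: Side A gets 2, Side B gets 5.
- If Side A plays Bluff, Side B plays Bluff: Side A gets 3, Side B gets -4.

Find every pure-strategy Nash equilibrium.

The unique pure-strategy Nash equilibrium is (Concede, Push).

Check each profile: it is a Nash equilibrium iff no player can strictly gain by switching unilaterally.
(Concede, Hold): Side A can switch to Push (3 → 5). Not NE.
(Concede, Push): Side A gets 3, best alternative 2; Side B gets 3, best alternative 0. No profitable deviation — NE.
(Concede, Walk): Side A can switch to Hold (-4 → 5). Not NE.
(Concede, Bluff): Side A can switch to Hold (-2 → 0). Not NE.
(Hold, Hold): Side A can switch to Concede (0 → 3). Not NE.
(Hold, Push): Side A can switch to Concede (2 → 3). Not NE.
(Hold, Walk): Side B can switch to Hold (-1 → 5). Not NE.
(Hold, Bluff): Side A can switch to Push (0 → 4). Not NE.
(Push, Hold): Side B can switch to Push (-4 → 2). Not NE.
(Push, Push): Side A can switch to Concede (1 → 3). Not NE.
(Push, Walk): Side A can switch to Hold (-2 → 5). Not NE.
(The remaining 9 profiles each have a profitable deviation by the same check.)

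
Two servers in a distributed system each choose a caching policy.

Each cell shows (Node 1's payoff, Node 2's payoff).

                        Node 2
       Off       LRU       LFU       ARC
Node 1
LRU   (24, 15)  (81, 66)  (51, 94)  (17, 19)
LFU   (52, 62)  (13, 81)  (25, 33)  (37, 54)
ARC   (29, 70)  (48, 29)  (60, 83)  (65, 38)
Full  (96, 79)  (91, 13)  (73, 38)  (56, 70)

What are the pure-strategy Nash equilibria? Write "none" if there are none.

Node 1 against Off: payoffs 24, 52, 29, 96 → best response Full.
Node 1 against LRU: payoffs 81, 13, 48, 91 → best response Full.
Node 1 against LFU: payoffs 51, 25, 60, 73 → best response Full.
Node 1 against ARC: payoffs 17, 37, 65, 56 → best response ARC.
Node 2 against LRU: payoffs 15, 66, 94, 19 → best response LFU.
Node 2 against LFU: payoffs 62, 81, 33, 54 → best response LRU.
Node 2 against ARC: payoffs 70, 29, 83, 38 → best response LFU.
Node 2 against Full: payoffs 79, 13, 38, 70 → best response Off.
Mutual best responses: (Full, Off).

(Full, Off)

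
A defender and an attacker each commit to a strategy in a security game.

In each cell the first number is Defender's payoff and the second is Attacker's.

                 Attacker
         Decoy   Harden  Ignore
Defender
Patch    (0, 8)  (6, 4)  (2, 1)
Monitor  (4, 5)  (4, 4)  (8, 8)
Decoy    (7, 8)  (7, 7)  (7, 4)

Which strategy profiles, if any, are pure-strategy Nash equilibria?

(Monitor, Ignore), (Decoy, Decoy)

Defender against Decoy: payoffs 0, 4, 7 → best response Decoy.
Defender against Harden: payoffs 6, 4, 7 → best response Decoy.
Defender against Ignore: payoffs 2, 8, 7 → best response Monitor.
Attacker against Patch: payoffs 8, 4, 1 → best response Decoy.
Attacker against Monitor: payoffs 5, 4, 8 → best response Ignore.
Attacker against Decoy: payoffs 8, 7, 4 → best response Decoy.
Mutual best responses: (Monitor, Ignore); (Decoy, Decoy).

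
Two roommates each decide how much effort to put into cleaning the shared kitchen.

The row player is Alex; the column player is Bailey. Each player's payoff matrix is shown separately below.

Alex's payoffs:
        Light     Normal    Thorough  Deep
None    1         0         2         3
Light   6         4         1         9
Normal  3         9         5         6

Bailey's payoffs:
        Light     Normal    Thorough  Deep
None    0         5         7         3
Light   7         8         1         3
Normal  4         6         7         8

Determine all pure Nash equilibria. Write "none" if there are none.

none

(None, Light): Alex can switch to Light (1 → 6). Not NE.
(None, Normal): Alex can switch to Light (0 → 4). Not NE.
(None, Thorough): Alex can switch to Normal (2 → 5). Not NE.
(None, Deep): Alex can switch to Light (3 → 9). Not NE.
(Light, Light): Bailey can switch to Normal (7 → 8). Not NE.
(Light, Normal): Alex can switch to Normal (4 → 9). Not NE.
(Light, Thorough): Alex can switch to None (1 → 2). Not NE.
(Light, Deep): Bailey can switch to Light (3 → 7). Not NE.
(Normal, Light): Alex can switch to Light (3 → 6). Not NE.
(Normal, Normal): Bailey can switch to Thorough (6 → 7). Not NE.
(Normal, Thorough): Bailey can switch to Deep (7 → 8). Not NE.
(Normal, Deep): Alex can switch to Light (6 → 9). Not NE.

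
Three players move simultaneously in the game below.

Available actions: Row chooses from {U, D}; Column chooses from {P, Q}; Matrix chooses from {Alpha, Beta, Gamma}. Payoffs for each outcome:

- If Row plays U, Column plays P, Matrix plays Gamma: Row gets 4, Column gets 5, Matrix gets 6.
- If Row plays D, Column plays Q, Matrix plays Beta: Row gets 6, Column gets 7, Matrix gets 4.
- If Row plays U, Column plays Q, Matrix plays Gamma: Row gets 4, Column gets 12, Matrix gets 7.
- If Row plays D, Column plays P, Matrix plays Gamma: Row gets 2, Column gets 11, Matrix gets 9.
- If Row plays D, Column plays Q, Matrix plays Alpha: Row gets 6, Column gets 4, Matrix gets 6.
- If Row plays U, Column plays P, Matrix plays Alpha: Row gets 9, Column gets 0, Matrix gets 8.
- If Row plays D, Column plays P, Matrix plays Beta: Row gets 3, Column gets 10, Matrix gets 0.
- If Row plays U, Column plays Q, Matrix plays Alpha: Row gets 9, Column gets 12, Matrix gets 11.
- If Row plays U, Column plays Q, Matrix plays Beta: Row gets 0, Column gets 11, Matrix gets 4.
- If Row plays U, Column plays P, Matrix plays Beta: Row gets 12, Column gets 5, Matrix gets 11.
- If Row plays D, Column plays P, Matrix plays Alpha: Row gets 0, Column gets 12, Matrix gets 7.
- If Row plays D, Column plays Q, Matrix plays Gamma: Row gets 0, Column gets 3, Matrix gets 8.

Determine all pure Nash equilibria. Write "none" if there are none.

The unique pure-strategy Nash equilibrium is (U, Q, Alpha).

Row against (P, Alpha): payoffs 9, 0 → best response U.
Row against (P, Beta): payoffs 12, 3 → best response U.
Row against (P, Gamma): payoffs 4, 2 → best response U.
Row against (Q, Alpha): payoffs 9, 6 → best response U.
Row against (Q, Beta): payoffs 0, 6 → best response D.
Row against (Q, Gamma): payoffs 4, 0 → best response U.
Column against (U, Alpha): payoffs 0, 12 → best response Q.
Column against (U, Beta): payoffs 5, 11 → best response Q.
Column against (U, Gamma): payoffs 5, 12 → best response Q.
Column against (D, Alpha): payoffs 12, 4 → best response P.
Column against (D, Beta): payoffs 10, 7 → best response P.
Column against (D, Gamma): payoffs 11, 3 → best response P.
Matrix against (U, P): payoffs 8, 11, 6 → best response Beta.
Matrix against (U, Q): payoffs 11, 4, 7 → best response Alpha.
Matrix against (D, P): payoffs 7, 0, 9 → best response Gamma.
Matrix against (D, Q): payoffs 6, 4, 8 → best response Gamma.
Mutual best responses: (U, Q, Alpha).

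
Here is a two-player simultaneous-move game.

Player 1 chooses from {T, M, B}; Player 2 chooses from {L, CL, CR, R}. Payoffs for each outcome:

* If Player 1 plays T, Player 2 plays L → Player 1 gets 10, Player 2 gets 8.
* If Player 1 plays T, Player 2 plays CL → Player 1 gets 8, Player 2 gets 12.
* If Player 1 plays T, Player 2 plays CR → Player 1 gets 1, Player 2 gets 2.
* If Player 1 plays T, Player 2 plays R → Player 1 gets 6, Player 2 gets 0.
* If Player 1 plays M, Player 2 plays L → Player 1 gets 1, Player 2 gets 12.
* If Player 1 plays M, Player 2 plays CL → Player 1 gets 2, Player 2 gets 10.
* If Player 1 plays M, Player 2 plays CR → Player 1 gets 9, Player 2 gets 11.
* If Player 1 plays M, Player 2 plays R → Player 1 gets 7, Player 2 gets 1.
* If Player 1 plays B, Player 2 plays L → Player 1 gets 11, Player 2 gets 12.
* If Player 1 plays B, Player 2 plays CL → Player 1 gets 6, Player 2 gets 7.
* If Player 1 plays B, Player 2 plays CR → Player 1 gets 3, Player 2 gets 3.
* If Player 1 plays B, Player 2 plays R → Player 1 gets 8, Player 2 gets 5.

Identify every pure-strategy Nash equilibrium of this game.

(T, L): Player 1 can switch to B (10 → 11). Not NE.
(T, CL): Player 1 gets 8, best alternative 6; Player 2 gets 12, best alternative 8. No profitable deviation — NE.
(T, CR): Player 1 can switch to M (1 → 9). Not NE.
(T, R): Player 1 can switch to M (6 → 7). Not NE.
(M, L): Player 1 can switch to T (1 → 10). Not NE.
(M, CL): Player 1 can switch to T (2 → 8). Not NE.
(M, CR): Player 2 can switch to L (11 → 12). Not NE.
(M, R): Player 1 can switch to B (7 → 8). Not NE.
(B, L): Player 1 gets 11, best alternative 10; Player 2 gets 12, best alternative 7. No profitable deviation — NE.
(B, CL): Player 1 can switch to T (6 → 8). Not NE.
(B, CR): Player 1 can switch to M (3 → 9). Not NE.
(B, R): Player 2 can switch to L (5 → 12). Not NE.

Pure-strategy Nash equilibria: (T, CL), (B, L)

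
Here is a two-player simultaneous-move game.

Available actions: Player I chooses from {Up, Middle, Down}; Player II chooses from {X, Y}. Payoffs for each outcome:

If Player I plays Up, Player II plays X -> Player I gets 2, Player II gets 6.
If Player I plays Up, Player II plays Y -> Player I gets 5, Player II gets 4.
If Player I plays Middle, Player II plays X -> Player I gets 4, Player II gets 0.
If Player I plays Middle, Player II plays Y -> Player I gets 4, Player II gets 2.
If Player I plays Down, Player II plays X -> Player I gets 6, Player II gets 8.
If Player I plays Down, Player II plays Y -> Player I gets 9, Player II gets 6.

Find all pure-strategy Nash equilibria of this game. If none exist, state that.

(Up, X): Player I can switch to Middle (2 → 4). Not NE.
(Up, Y): Player I can switch to Down (5 → 9). Not NE.
(Middle, X): Player I can switch to Down (4 → 6). Not NE.
(Middle, Y): Player I can switch to Up (4 → 5). Not NE.
(Down, X): Player I gets 6, best alternative 4; Player II gets 8, best alternative 6. No profitable deviation — NE.
(Down, Y): Player II can switch to X (6 → 8). Not NE.

(Down, X)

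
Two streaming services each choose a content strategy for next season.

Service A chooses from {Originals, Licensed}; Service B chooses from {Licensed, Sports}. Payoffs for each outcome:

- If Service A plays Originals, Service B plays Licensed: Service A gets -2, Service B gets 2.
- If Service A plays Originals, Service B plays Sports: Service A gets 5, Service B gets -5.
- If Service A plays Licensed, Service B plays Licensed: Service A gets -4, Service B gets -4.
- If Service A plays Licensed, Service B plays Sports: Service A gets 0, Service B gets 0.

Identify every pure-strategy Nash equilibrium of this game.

The unique pure-strategy Nash equilibrium is (Originals, Licensed).

For each strategy profile, look for a profitable unilateral deviation.
(Originals, Licensed): Service A gets -2, best alternative -4; Service B gets 2, best alternative -5. No profitable deviation — NE.
(Originals, Sports): Service B can switch to Licensed (-5 → 2). Not NE.
(Licensed, Licensed): Service A can switch to Originals (-4 → -2). Not NE.
(Licensed, Sports): Service A can switch to Originals (0 → 5). Not NE.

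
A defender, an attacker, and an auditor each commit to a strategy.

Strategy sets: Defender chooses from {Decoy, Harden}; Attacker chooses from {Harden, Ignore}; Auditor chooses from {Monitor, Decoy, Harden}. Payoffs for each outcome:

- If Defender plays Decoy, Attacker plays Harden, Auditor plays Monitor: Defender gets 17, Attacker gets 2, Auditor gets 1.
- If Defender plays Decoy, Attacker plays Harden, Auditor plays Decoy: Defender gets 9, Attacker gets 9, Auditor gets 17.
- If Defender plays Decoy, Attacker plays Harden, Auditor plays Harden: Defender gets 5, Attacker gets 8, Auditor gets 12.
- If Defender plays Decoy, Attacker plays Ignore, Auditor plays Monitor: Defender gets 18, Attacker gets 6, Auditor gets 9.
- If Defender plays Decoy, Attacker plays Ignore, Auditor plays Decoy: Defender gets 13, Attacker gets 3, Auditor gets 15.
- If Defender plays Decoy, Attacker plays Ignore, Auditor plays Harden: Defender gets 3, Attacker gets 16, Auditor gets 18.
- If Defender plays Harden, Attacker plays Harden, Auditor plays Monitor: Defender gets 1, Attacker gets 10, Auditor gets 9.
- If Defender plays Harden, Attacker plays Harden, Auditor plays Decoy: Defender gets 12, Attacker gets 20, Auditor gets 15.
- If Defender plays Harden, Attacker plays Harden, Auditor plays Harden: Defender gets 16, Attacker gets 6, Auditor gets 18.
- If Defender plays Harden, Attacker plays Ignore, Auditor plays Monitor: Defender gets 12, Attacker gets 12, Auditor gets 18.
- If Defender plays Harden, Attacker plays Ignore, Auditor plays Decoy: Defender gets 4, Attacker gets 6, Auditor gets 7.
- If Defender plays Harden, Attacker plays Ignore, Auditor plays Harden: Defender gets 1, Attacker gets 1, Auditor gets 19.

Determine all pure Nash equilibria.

Pure-strategy Nash equilibria: (Decoy, Ignore, Harden) and (Harden, Harden, Harden)

For each player, find the best response to each opponent profile; mutual best responses are the pure NE.
Defender against (Harden, Monitor): payoffs 17, 1 → best response Decoy.
Defender against (Harden, Decoy): payoffs 9, 12 → best response Harden.
Defender against (Harden, Harden): payoffs 5, 16 → best response Harden.
Defender against (Ignore, Monitor): payoffs 18, 12 → best response Decoy.
Defender against (Ignore, Decoy): payoffs 13, 4 → best response Decoy.
Defender against (Ignore, Harden): payoffs 3, 1 → best response Decoy.
Attacker against (Decoy, Monitor): payoffs 2, 6 → best response Ignore.
Attacker against (Decoy, Decoy): payoffs 9, 3 → best response Harden.
Attacker against (Decoy, Harden): payoffs 8, 16 → best response Ignore.
Attacker against (Harden, Monitor): payoffs 10, 12 → best response Ignore.
Attacker against (Harden, Decoy): payoffs 20, 6 → best response Harden.
Attacker against (Harden, Harden): payoffs 6, 1 → best response Harden.
Auditor against (Decoy, Harden): payoffs 1, 17, 12 → best response Decoy.
Auditor against (Decoy, Ignore): payoffs 9, 15, 18 → best response Harden.
Auditor against (Harden, Harden): payoffs 9, 15, 18 → best response Harden.
Auditor against (Harden, Ignore): payoffs 18, 7, 19 → best response Harden.
Mutual best responses: (Decoy, Ignore, Harden); (Harden, Harden, Harden).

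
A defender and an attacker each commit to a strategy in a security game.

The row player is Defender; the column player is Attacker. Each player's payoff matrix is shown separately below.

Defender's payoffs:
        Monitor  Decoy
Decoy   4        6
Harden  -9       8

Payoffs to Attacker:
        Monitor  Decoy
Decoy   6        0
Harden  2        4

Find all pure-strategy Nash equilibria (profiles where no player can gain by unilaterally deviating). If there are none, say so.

(Decoy, Monitor): Defender gets 4, best alternative -9; Attacker gets 6, best alternative 0. No profitable deviation — NE.
(Decoy, Decoy): Defender can switch to Harden (6 → 8). Not NE.
(Harden, Monitor): Defender can switch to Decoy (-9 → 4). Not NE.
(Harden, Decoy): Defender gets 8, best alternative 6; Attacker gets 4, best alternative 2. No profitable deviation — NE.

Pure-strategy Nash equilibria: (Decoy, Monitor), (Harden, Decoy)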